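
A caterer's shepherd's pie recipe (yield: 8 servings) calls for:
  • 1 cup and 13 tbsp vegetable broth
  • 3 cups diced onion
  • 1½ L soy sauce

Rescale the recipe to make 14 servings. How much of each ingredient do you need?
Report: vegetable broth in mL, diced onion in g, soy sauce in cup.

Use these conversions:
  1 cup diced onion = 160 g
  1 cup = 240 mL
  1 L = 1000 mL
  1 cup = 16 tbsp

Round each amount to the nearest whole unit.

vegetable broth: 761 mL; diced onion: 840 g; soy sauce: 11 cup

Scaling factor: 14/8 = 7/4 = 1.75.
vegetable broth: (1 cup + 13 tbsp = 1.8125 cup) × 7/4 × 240 mL/cup ≈ 761 mL
diced onion: 3 cup × 7/4 × 160 g/cup = 840 g
soy sauce: 1.5 L × 7/4 × 1000 mL/L ÷ 240 mL/cup ≈ 11 cup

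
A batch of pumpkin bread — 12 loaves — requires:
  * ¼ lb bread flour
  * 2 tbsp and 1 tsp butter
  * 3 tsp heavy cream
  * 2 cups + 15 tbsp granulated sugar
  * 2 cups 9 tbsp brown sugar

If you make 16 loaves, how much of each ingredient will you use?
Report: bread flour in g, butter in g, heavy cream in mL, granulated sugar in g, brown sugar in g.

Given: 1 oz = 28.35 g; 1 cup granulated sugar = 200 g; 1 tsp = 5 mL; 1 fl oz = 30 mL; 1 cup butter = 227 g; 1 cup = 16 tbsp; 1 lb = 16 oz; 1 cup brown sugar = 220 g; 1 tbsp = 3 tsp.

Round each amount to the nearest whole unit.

bread flour: 151 g; butter: 44 g; heavy cream: 20 mL; granulated sugar: 783 g; brown sugar: 752 g

Scaling factor: 16/12 = 4/3.
bread flour: 0.25 lb × 4/3 × 16 oz/lb × 28.35 g/oz ≈ 151 g
butter: (2 tbsp + 1 tsp = 7/3 tbsp) × 4/3 ÷ 16 tbsp/cup × 227 g/cup ≈ 44 g
heavy cream: 3 tsp × 4/3 × 5 mL/tsp = 20 mL
granulated sugar: (2 cup + 15 tbsp = 2.9375 cup) × 4/3 × 200 g/cup ≈ 783 g
brown sugar: (2 cup + 9 tbsp = 2.5625 cup) × 4/3 × 220 g/cup ≈ 752 g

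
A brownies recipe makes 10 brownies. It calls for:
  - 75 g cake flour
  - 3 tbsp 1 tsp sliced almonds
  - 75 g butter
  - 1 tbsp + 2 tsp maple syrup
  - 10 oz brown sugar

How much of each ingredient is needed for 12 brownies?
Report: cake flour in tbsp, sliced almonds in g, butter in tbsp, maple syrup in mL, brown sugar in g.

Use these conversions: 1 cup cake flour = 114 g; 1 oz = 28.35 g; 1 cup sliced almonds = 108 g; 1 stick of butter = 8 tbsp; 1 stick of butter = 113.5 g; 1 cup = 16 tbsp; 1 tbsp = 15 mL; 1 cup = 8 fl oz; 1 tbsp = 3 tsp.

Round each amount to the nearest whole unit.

cake flour: 13 tbsp; sliced almonds: 27 g; butter: 6 tbsp; maple syrup: 30 mL; brown sugar: 340 g

Scaling factor: 12/10 = 6/5 = 1.2.
cake flour: 75 g × 6/5 ÷ 114 g/cup × 16 tbsp/cup ≈ 13 tbsp
sliced almonds: (3 tbsp + 1 tsp = 10/3 tbsp) × 6/5 ÷ 16 tbsp/cup × 108 g/cup = 27 g
butter: 75 g × 6/5 ÷ 113.5 g/stick × 8 tbsp/stick ≈ 6 tbsp
maple syrup: (1 tbsp + 2 tsp = 5/3 tbsp) × 6/5 × 15 mL/tbsp = 30 mL
brown sugar: 10 oz × 6/5 × 28.35 g/oz ≈ 340 g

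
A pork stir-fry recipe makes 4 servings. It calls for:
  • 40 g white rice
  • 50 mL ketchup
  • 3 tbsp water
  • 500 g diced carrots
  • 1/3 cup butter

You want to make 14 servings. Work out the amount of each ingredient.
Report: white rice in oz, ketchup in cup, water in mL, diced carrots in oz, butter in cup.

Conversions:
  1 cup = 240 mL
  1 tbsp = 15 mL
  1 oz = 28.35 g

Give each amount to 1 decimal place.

Scaling factor: 14/4 = 7/2 = 3.5.
white rice: 40 g × 7/2 ÷ 28.35 g/oz ≈ 4.9 oz
ketchup: 50 mL × 7/2 ÷ 240 mL/cup ≈ 0.7 cup
water: 3 tbsp × 7/2 × 15 mL/tbsp = 157.5 mL
diced carrots: 500 g × 7/2 ÷ 28.35 g/oz ≈ 61.7 oz
butter: 1/3 cup × 7/2 ≈ 1.2 cup

white rice: 4.9 oz; ketchup: 0.7 cup; water: 157.5 mL; diced carrots: 61.7 oz; butter: 1.2 cup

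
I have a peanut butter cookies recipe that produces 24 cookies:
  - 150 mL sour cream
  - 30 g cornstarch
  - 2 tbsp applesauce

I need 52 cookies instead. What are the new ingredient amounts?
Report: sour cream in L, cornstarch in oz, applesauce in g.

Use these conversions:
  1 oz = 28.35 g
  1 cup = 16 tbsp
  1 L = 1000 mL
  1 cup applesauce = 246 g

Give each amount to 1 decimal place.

sour cream: 0.3 L; cornstarch: 2.3 oz; applesauce: 66.6 g

Scaling factor: 52/24 = 13/6.
sour cream: 150 mL × 13/6 ÷ 1000 mL/L ≈ 0.3 L
cornstarch: 30 g × 13/6 ÷ 28.35 g/oz ≈ 2.3 oz
applesauce: 2 tbsp × 13/6 ÷ 16 tbsp/cup × 246 g/cup ≈ 66.6 g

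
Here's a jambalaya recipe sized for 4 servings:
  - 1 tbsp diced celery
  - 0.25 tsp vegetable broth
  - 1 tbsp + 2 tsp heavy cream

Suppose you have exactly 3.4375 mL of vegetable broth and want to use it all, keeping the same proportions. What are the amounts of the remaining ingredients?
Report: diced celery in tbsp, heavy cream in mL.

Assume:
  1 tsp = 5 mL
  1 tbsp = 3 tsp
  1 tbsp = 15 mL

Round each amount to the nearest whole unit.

The original recipe has 1.25 mL of vegetable broth, so the scaling factor is 3.4375 ÷ 1.25 = 11/4 = 2.75.
diced celery: 1 tbsp × 11/4 ≈ 3 tbsp
heavy cream: (1 tbsp + 2 tsp = 5/3 tbsp) × 11/4 × 15 mL/tbsp ≈ 69 mL

diced celery: 3 tbsp; heavy cream: 69 mL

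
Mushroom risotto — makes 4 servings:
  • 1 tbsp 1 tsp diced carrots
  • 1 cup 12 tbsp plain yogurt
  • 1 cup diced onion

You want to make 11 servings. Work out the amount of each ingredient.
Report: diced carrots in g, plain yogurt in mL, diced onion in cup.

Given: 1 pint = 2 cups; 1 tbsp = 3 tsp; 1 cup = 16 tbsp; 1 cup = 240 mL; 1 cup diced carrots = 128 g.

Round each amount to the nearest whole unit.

diced carrots: 29 g; plain yogurt: 1155 mL; diced onion: 3 cup

Scaling factor: 11/4 = 2.75.
diced carrots: (1 tbsp + 1 tsp = 4/3 tbsp) × 11/4 ÷ 16 tbsp/cup × 128 g/cup ≈ 29 g
plain yogurt: (1 cup + 12 tbsp = 1.75 cup) × 11/4 × 240 mL/cup = 1155 mL
diced onion: 1 cup × 11/4 ≈ 3 cup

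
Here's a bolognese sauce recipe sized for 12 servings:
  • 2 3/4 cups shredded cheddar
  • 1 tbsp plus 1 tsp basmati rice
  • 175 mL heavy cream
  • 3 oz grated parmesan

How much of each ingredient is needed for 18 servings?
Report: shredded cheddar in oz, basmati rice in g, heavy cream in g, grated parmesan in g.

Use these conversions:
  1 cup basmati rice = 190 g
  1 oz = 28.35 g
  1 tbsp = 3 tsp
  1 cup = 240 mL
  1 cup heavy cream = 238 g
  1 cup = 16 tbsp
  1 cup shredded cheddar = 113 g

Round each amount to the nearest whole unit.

Scaling factor: 18/12 = 3/2 = 1.5.
shredded cheddar: 2.75 cup × 3/2 × 113 g/cup ÷ 28.35 g/oz ≈ 16 oz
basmati rice: (1 tbsp + 1 tsp = 4/3 tbsp) × 3/2 ÷ 16 tbsp/cup × 190 g/cup ≈ 24 g
heavy cream: 175 mL × 3/2 ÷ 240 mL/cup × 238 g/cup ≈ 260 g
grated parmesan: 3 oz × 3/2 × 28.35 g/oz ≈ 128 g

shredded cheddar: 16 oz; basmati rice: 24 g; heavy cream: 260 g; grated parmesan: 128 g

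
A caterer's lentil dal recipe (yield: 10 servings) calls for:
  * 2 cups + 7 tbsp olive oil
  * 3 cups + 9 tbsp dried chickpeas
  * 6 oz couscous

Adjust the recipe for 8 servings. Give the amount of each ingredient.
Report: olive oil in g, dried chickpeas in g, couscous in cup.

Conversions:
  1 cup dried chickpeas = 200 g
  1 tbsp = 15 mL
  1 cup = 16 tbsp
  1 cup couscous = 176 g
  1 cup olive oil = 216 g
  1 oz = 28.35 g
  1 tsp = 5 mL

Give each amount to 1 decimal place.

Scaling factor: 8/10 = 4/5 = 0.8.
olive oil: (2 cup + 7 tbsp = 2.4375 cup) × 4/5 × 216 g/cup = 421.2 g
dried chickpeas: (3 cup + 9 tbsp = 3.5625 cup) × 4/5 × 200 g/cup = 570.0 g
couscous: 6 oz × 4/5 × 28.35 g/oz ÷ 176 g/cup ≈ 0.8 cup

olive oil: 421.2 g; dried chickpeas: 570.0 g; couscous: 0.8 cup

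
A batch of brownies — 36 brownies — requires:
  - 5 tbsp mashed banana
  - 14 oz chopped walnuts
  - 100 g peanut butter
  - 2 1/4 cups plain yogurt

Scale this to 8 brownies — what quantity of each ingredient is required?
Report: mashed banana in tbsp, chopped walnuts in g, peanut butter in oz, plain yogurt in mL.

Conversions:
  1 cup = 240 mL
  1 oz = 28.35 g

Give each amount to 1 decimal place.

mashed banana: 1.1 tbsp; chopped walnuts: 88.2 g; peanut butter: 0.8 oz; plain yogurt: 120.0 mL

Scaling factor: 8/36 = 2/9.
mashed banana: 5 tbsp × 2/9 ≈ 1.1 tbsp
chopped walnuts: 14 oz × 2/9 × 28.35 g/oz = 88.2 g
peanut butter: 100 g × 2/9 ÷ 28.35 g/oz ≈ 0.8 oz
plain yogurt: 2.25 cup × 2/9 × 240 mL/cup = 120.0 mL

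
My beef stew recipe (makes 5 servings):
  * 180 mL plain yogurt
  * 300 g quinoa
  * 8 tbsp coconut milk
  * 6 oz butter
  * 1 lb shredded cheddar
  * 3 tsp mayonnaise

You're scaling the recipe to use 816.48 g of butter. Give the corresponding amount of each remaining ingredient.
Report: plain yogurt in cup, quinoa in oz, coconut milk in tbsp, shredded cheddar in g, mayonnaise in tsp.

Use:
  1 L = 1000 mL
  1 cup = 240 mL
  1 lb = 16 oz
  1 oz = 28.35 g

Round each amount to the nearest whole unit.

plain yogurt: 4 cup; quinoa: 51 oz; coconut milk: 38 tbsp; shredded cheddar: 2177 g; mayonnaise: 14 tsp

The original recipe has 170.1 g of butter, so the scaling factor is 816.48 ÷ 170.1 = 24/5 = 4.8.
plain yogurt: 180 mL × 24/5 ÷ 240 mL/cup ≈ 4 cup
quinoa: 300 g × 24/5 ÷ 28.35 g/oz ≈ 51 oz
coconut milk: 8 tbsp × 24/5 ≈ 38 tbsp
shredded cheddar: 1 lb × 24/5 × 16 oz/lb × 28.35 g/oz ≈ 2177 g
mayonnaise: 3 tsp × 24/5 ≈ 14 tsp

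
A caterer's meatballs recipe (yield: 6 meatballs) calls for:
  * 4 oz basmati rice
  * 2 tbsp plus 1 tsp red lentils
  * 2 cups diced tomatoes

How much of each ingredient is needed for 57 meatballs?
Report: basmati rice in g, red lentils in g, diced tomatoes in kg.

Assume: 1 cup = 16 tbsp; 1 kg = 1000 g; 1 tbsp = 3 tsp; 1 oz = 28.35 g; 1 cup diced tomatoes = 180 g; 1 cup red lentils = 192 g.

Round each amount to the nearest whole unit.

Scaling factor: 57/6 = 19/2 = 9.5.
basmati rice: 4 oz × 19/2 × 28.35 g/oz ≈ 1077 g
red lentils: (2 tbsp + 1 tsp = 7/3 tbsp) × 19/2 ÷ 16 tbsp/cup × 192 g/cup = 266 g
diced tomatoes: 2 cup × 19/2 × 180 g/cup ÷ 1000 g/kg ≈ 3 kg

basmati rice: 1077 g; red lentils: 266 g; diced tomatoes: 3 kg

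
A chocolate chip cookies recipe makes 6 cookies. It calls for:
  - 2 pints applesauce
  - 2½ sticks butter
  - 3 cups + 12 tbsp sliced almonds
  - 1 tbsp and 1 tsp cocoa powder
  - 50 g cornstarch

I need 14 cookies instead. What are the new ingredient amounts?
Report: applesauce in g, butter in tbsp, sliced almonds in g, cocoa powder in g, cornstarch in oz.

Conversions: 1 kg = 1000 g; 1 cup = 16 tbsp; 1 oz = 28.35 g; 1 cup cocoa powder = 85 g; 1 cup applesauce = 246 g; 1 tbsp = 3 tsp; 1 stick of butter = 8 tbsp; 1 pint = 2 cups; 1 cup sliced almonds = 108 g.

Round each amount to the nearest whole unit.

applesauce: 2296 g; butter: 47 tbsp; sliced almonds: 945 g; cocoa powder: 17 g; cornstarch: 4 oz

Scaling factor: 14/6 = 7/3.
applesauce: 2 pint × 7/3 × 2 cup/pint × 246 g/cup = 2296 g
butter: 2.5 stick × 7/3 × 8 tbsp/stick ≈ 47 tbsp
sliced almonds: (3 cup + 12 tbsp = 3.75 cup) × 7/3 × 108 g/cup = 945 g
cocoa powder: (1 tbsp + 1 tsp = 4/3 tbsp) × 7/3 ÷ 16 tbsp/cup × 85 g/cup ≈ 17 g
cornstarch: 50 g × 7/3 ÷ 28.35 g/oz ≈ 4 oz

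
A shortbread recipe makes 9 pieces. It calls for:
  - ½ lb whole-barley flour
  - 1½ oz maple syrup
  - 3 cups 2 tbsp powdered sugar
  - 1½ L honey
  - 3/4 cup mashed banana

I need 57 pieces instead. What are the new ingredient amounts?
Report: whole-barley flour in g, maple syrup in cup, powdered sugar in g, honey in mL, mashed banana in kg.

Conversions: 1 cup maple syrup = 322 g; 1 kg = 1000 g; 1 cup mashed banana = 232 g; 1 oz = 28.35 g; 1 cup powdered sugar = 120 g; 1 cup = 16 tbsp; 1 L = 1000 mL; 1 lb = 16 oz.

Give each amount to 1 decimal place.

whole-barley flour: 1436.4 g; maple syrup: 0.8 cup; powdered sugar: 2375.0 g; honey: 9500.0 mL; mashed banana: 1.1 kg

Scaling factor: 57/9 = 19/3.
whole-barley flour: 0.5 lb × 19/3 × 16 oz/lb × 28.35 g/oz = 1436.4 g
maple syrup: 1.5 oz × 19/3 × 28.35 g/oz ÷ 322 g/cup ≈ 0.8 cup
powdered sugar: (3 cup + 2 tbsp = 3.125 cup) × 19/3 × 120 g/cup = 2375.0 g
honey: 1.5 L × 19/3 × 1000 mL/L = 9500.0 mL
mashed banana: 0.75 cup × 19/3 × 232 g/cup ÷ 1000 g/kg ≈ 1.1 kg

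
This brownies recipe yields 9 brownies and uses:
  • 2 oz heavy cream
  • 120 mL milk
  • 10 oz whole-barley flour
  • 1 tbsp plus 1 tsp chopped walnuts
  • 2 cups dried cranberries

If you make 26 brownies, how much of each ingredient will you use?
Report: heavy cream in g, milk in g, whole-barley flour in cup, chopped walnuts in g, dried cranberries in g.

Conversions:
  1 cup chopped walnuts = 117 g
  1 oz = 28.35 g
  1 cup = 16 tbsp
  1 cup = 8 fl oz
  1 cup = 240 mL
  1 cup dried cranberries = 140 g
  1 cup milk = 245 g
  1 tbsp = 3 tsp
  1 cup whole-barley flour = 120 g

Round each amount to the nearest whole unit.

Scaling factor: 26/9.
heavy cream: 2 oz × 26/9 × 28.35 g/oz ≈ 164 g
milk: 120 mL × 26/9 ÷ 240 mL/cup × 245 g/cup ≈ 354 g
whole-barley flour: 10 oz × 26/9 × 28.35 g/oz ÷ 120 g/cup ≈ 7 cup
chopped walnuts: (1 tbsp + 1 tsp = 4/3 tbsp) × 26/9 ÷ 16 tbsp/cup × 117 g/cup ≈ 28 g
dried cranberries: 2 cup × 26/9 × 140 g/cup ≈ 809 g

heavy cream: 164 g; milk: 354 g; whole-barley flour: 7 cup; chopped walnuts: 28 g; dried cranberries: 809 g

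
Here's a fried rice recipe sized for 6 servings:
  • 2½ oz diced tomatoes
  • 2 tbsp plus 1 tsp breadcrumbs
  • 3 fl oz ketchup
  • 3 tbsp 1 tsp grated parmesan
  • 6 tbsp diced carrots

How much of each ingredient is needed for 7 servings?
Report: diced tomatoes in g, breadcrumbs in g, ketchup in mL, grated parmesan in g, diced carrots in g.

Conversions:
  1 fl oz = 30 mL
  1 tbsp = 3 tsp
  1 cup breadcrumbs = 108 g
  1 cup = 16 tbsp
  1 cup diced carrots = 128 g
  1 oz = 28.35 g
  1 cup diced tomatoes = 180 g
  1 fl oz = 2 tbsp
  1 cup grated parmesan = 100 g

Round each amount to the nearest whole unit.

diced tomatoes: 83 g; breadcrumbs: 18 g; ketchup: 105 mL; grated parmesan: 24 g; diced carrots: 56 g

Scaling factor: 7/6.
diced tomatoes: 2.5 oz × 7/6 × 28.35 g/oz ≈ 83 g
breadcrumbs: (2 tbsp + 1 tsp = 7/3 tbsp) × 7/6 ÷ 16 tbsp/cup × 108 g/cup ≈ 18 g
ketchup: 3 fl oz × 7/6 × 30 mL/fl oz = 105 mL
grated parmesan: (3 tbsp + 1 tsp = 10/3 tbsp) × 7/6 ÷ 16 tbsp/cup × 100 g/cup ≈ 24 g
diced carrots: 6 tbsp × 7/6 ÷ 16 tbsp/cup × 128 g/cup = 56 g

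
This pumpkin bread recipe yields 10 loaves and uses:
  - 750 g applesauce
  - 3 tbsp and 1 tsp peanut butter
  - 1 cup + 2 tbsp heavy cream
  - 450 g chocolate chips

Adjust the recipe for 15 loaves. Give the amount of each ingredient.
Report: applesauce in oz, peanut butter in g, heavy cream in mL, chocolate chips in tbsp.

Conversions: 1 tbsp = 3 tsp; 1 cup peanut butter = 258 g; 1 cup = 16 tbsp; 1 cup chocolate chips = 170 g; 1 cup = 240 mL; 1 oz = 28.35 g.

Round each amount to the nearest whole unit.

applesauce: 40 oz; peanut butter: 81 g; heavy cream: 405 mL; chocolate chips: 64 tbsp

Scaling factor: 15/10 = 3/2 = 1.5.
applesauce: 750 g × 3/2 ÷ 28.35 g/oz ≈ 40 oz
peanut butter: (3 tbsp + 1 tsp = 10/3 tbsp) × 3/2 ÷ 16 tbsp/cup × 258 g/cup ≈ 81 g
heavy cream: (1 cup + 2 tbsp = 1.125 cup) × 3/2 × 240 mL/cup = 405 mL
chocolate chips: 450 g × 3/2 ÷ 170 g/cup × 16 tbsp/cup ≈ 64 tbsp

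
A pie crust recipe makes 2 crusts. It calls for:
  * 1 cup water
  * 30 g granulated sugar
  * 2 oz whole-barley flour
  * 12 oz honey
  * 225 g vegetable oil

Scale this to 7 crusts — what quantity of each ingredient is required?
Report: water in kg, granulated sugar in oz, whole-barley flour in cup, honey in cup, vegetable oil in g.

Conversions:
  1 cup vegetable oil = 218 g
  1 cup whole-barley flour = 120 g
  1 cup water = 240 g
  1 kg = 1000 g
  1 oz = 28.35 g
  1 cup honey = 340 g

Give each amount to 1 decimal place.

water: 0.8 kg; granulated sugar: 3.7 oz; whole-barley flour: 1.7 cup; honey: 3.5 cup; vegetable oil: 787.5 g

Scaling factor: 7/2 = 3.5.
water: 1 cup × 7/2 × 240 g/cup ÷ 1000 g/kg ≈ 0.8 kg
granulated sugar: 30 g × 7/2 ÷ 28.35 g/oz ≈ 3.7 oz
whole-barley flour: 2 oz × 7/2 × 28.35 g/oz ÷ 120 g/cup ≈ 1.7 cup
honey: 12 oz × 7/2 × 28.35 g/oz ÷ 340 g/cup ≈ 3.5 cup
vegetable oil: 225 g × 7/2 = 787.5 g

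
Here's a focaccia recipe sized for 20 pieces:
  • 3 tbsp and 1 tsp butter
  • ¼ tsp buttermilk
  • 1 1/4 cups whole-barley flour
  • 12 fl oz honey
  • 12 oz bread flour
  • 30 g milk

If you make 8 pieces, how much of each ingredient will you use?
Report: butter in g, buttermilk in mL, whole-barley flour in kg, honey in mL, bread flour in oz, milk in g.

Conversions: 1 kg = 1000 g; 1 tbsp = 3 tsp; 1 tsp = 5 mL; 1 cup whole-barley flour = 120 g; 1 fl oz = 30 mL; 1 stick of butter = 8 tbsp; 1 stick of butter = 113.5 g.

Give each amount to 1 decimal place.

butter: 18.9 g; buttermilk: 0.5 mL; whole-barley flour: 0.1 kg; honey: 144.0 mL; bread flour: 4.8 oz; milk: 12.0 g

Scaling factor: 8/20 = 2/5 = 0.4.
butter: (3 tbsp + 1 tsp = 10/3 tbsp) × 2/5 ÷ 8 tbsp/stick × 113.5 g/stick ≈ 18.9 g
buttermilk: 0.25 tsp × 2/5 × 5 mL/tsp = 0.5 mL
whole-barley flour: 1.25 cup × 2/5 × 120 g/cup ÷ 1000 g/kg ≈ 0.1 kg
honey: 12 fl oz × 2/5 × 30 mL/fl oz = 144.0 mL
bread flour: 12 oz × 2/5 = 4.8 oz
milk: 30 g × 2/5 = 12.0 g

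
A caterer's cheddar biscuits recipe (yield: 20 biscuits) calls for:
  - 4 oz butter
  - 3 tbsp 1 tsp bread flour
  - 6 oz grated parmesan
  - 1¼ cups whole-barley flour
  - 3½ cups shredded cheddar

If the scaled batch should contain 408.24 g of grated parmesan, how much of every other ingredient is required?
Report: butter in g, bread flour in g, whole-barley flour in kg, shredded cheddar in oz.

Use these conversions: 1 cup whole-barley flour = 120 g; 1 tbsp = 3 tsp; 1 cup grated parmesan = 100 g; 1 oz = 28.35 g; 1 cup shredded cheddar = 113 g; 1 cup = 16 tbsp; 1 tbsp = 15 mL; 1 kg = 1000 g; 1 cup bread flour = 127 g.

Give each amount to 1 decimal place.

butter: 272.2 g; bread flour: 63.5 g; whole-barley flour: 0.4 kg; shredded cheddar: 33.5 oz

The original recipe has 170.1 g of grated parmesan, so the scaling factor is 408.24 ÷ 170.1 = 12/5 = 2.4.
butter: 4 oz × 12/5 × 28.35 g/oz ≈ 272.2 g
bread flour: (3 tbsp + 1 tsp = 10/3 tbsp) × 12/5 ÷ 16 tbsp/cup × 127 g/cup = 63.5 g
whole-barley flour: 1.25 cup × 12/5 × 120 g/cup ÷ 1000 g/kg ≈ 0.4 kg
shredded cheddar: 3.5 cup × 12/5 × 113 g/cup ÷ 28.35 g/oz ≈ 33.5 oz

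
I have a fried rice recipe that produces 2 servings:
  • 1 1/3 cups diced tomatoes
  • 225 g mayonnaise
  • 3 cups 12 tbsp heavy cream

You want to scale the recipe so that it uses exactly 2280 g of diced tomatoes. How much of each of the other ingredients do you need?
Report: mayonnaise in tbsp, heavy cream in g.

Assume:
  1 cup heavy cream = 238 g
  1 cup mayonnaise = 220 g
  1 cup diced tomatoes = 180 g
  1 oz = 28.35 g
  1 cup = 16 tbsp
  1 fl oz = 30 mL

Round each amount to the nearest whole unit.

mayonnaise: 155 tbsp; heavy cream: 8479 g

The original recipe has 240 g of diced tomatoes, so the scaling factor is 2280 ÷ 240 = 19/2 = 9.5.
mayonnaise: 225 g × 19/2 ÷ 220 g/cup × 16 tbsp/cup ≈ 155 tbsp
heavy cream: (3 cup + 12 tbsp = 3.75 cup) × 19/2 × 238 g/cup ≈ 8479 g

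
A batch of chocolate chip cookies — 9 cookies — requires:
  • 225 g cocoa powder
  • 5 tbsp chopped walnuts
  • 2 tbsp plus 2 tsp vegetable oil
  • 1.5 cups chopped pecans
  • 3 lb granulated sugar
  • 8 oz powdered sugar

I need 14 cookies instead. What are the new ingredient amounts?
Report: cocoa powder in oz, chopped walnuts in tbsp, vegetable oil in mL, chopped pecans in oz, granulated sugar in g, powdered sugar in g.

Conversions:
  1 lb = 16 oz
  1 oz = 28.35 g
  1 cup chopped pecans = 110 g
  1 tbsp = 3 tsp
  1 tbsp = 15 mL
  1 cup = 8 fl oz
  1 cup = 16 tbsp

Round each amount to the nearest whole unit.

Scaling factor: 14/9.
cocoa powder: 225 g × 14/9 ÷ 28.35 g/oz ≈ 12 oz
chopped walnuts: 5 tbsp × 14/9 ≈ 8 tbsp
vegetable oil: (2 tbsp + 2 tsp = 8/3 tbsp) × 14/9 × 15 mL/tbsp ≈ 62 mL
chopped pecans: 1.5 cup × 14/9 × 110 g/cup ÷ 28.35 g/oz ≈ 9 oz
granulated sugar: 3 lb × 14/9 × 16 oz/lb × 28.35 g/oz ≈ 2117 g
powdered sugar: 8 oz × 14/9 × 28.35 g/oz ≈ 353 g

cocoa powder: 12 oz; chopped walnuts: 8 tbsp; vegetable oil: 62 mL; chopped pecans: 9 oz; granulated sugar: 2117 g; powdered sugar: 353 g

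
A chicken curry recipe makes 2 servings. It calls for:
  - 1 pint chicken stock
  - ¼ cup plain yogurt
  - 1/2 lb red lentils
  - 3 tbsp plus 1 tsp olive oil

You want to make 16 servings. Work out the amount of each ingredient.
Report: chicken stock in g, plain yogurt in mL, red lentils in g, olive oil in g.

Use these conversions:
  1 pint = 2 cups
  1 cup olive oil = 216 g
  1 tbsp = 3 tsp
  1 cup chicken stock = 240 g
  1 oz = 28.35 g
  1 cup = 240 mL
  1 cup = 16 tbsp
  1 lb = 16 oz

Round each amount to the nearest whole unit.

Scaling factor: 16/2 = 8.
chicken stock: 1 pint × 8 × 2 cup/pint × 240 g/cup = 3840 g
plain yogurt: 0.25 cup × 8 × 240 mL/cup = 480 mL
red lentils: 0.5 lb × 8 × 16 oz/lb × 28.35 g/oz ≈ 1814 g
olive oil: (3 tbsp + 1 tsp = 10/3 tbsp) × 8 ÷ 16 tbsp/cup × 216 g/cup = 360 g

chicken stock: 3840 g; plain yogurt: 480 mL; red lentils: 1814 g; olive oil: 360 g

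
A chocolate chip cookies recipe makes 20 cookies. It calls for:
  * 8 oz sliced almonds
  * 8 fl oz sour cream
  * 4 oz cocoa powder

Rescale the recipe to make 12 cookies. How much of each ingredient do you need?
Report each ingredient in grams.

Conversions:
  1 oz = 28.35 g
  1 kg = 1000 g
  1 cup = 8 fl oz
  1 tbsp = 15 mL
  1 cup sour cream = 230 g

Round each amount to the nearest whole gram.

sliced almonds: 136 g; sour cream: 138 g; cocoa powder: 68 g

Scaling factor: 12/20 = 3/5 = 0.6.
sliced almonds: 8 oz × 3/5 × 28.35 g/oz ≈ 136 g
sour cream: 8 fl oz × 3/5 ÷ 8 fl oz/cup × 230 g/cup = 138 g
cocoa powder: 4 oz × 3/5 × 28.35 g/oz ≈ 68 g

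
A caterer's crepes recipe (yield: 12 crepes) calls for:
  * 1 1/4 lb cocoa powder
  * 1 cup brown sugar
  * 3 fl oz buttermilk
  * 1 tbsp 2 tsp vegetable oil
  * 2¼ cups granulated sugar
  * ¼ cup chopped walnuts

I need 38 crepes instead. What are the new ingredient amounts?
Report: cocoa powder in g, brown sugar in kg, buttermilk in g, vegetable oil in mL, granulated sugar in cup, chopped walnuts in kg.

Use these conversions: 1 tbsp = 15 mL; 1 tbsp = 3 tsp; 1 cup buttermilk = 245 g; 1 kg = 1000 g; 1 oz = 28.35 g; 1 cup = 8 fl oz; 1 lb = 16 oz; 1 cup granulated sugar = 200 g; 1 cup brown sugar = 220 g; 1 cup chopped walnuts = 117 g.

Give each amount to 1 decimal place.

cocoa powder: 1795.5 g; brown sugar: 0.7 kg; buttermilk: 290.9 g; vegetable oil: 79.2 mL; granulated sugar: 7.1 cup; chopped walnuts: 0.1 kg

Scaling factor: 38/12 = 19/6.
cocoa powder: 1.25 lb × 19/6 × 16 oz/lb × 28.35 g/oz = 1795.5 g
brown sugar: 1 cup × 19/6 × 220 g/cup ÷ 1000 g/kg ≈ 0.7 kg
buttermilk: 3 fl oz × 19/6 ÷ 8 fl oz/cup × 245 g/cup ≈ 290.9 g
vegetable oil: (1 tbsp + 2 tsp = 5/3 tbsp) × 19/6 × 15 mL/tbsp ≈ 79.2 mL
granulated sugar: 2.25 cup × 19/6 ≈ 7.1 cup
chopped walnuts: 0.25 cup × 19/6 × 117 g/cup ÷ 1000 g/kg ≈ 0.1 kg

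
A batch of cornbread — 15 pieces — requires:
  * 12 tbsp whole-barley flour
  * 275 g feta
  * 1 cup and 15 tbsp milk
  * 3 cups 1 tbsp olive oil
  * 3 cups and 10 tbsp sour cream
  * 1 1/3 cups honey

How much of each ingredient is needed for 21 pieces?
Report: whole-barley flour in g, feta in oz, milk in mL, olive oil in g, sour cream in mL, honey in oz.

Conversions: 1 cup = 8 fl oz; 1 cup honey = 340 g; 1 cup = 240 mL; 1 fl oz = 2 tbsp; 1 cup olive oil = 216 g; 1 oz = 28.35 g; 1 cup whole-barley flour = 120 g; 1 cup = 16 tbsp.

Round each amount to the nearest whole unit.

whole-barley flour: 126 g; feta: 14 oz; milk: 651 mL; olive oil: 926 g; sour cream: 1218 mL; honey: 22 oz

Scaling factor: 21/15 = 7/5 = 1.4.
whole-barley flour: 12 tbsp × 7/5 ÷ 16 tbsp/cup × 120 g/cup = 126 g
feta: 275 g × 7/5 ÷ 28.35 g/oz ≈ 14 oz
milk: (1 cup + 15 tbsp = 1.9375 cup) × 7/5 × 240 mL/cup = 651 mL
olive oil: (3 cup + 1 tbsp = 3.0625 cup) × 7/5 × 216 g/cup ≈ 926 g
sour cream: (3 cup + 10 tbsp = 3.625 cup) × 7/5 × 240 mL/cup = 1218 mL
honey: 4/3 cup × 7/5 × 340 g/cup ÷ 28.35 g/oz ≈ 22 oz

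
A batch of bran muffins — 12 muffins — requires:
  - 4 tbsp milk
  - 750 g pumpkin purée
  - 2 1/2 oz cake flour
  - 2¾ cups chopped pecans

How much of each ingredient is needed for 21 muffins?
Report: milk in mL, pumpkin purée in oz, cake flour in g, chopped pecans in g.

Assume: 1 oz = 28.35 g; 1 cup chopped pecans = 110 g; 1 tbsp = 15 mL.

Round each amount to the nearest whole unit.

Scaling factor: 21/12 = 7/4 = 1.75.
milk: 4 tbsp × 7/4 × 15 mL/tbsp = 105 mL
pumpkin purée: 750 g × 7/4 ÷ 28.35 g/oz ≈ 46 oz
cake flour: 2.5 oz × 7/4 × 28.35 g/oz ≈ 124 g
chopped pecans: 2.75 cup × 7/4 × 110 g/cup ≈ 529 g

milk: 105 mL; pumpkin purée: 46 oz; cake flour: 124 g; chopped pecans: 529 g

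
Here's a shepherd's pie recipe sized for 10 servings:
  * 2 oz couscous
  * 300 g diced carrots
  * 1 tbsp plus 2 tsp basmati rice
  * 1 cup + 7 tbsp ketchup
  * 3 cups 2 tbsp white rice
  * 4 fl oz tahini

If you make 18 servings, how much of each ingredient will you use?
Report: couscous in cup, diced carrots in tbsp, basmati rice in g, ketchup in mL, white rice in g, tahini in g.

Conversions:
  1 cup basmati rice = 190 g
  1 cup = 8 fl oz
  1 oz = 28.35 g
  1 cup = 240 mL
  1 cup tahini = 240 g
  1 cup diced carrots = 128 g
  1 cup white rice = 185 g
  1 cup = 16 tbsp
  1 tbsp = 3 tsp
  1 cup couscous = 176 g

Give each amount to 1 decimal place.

Scaling factor: 18/10 = 9/5 = 1.8.
couscous: 2 oz × 9/5 × 28.35 g/oz ÷ 176 g/cup ≈ 0.6 cup
diced carrots: 300 g × 9/5 ÷ 128 g/cup × 16 tbsp/cup = 67.5 tbsp
basmati rice: (1 tbsp + 2 tsp = 5/3 tbsp) × 9/5 ÷ 16 tbsp/cup × 190 g/cup ≈ 35.6 g
ketchup: (1 cup + 7 tbsp = 1.4375 cup) × 9/5 × 240 mL/cup = 621.0 mL
white rice: (3 cup + 2 tbsp = 3.125 cup) × 9/5 × 185 g/cup ≈ 1040.6 g
tahini: 4 fl oz × 9/5 ÷ 8 fl oz/cup × 240 g/cup = 216.0 g

couscous: 0.6 cup; diced carrots: 67.5 tbsp; basmati rice: 35.6 g; ketchup: 621.0 mL; white rice: 1040.6 g; tahini: 216.0 g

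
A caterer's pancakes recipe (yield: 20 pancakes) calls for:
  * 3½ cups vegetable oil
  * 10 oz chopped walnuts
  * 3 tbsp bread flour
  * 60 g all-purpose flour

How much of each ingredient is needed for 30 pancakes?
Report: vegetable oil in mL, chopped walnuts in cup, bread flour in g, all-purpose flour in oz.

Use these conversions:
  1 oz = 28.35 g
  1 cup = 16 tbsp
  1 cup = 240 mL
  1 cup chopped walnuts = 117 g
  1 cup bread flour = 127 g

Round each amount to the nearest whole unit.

Scaling factor: 30/20 = 3/2 = 1.5.
vegetable oil: 3.5 cup × 3/2 × 240 mL/cup = 1260 mL
chopped walnuts: 10 oz × 3/2 × 28.35 g/oz ÷ 117 g/cup ≈ 4 cup
bread flour: 3 tbsp × 3/2 ÷ 16 tbsp/cup × 127 g/cup ≈ 36 g
all-purpose flour: 60 g × 3/2 ÷ 28.35 g/oz ≈ 3 oz

vegetable oil: 1260 mL; chopped walnuts: 4 cup; bread flour: 36 g; all-purpose flour: 3 oz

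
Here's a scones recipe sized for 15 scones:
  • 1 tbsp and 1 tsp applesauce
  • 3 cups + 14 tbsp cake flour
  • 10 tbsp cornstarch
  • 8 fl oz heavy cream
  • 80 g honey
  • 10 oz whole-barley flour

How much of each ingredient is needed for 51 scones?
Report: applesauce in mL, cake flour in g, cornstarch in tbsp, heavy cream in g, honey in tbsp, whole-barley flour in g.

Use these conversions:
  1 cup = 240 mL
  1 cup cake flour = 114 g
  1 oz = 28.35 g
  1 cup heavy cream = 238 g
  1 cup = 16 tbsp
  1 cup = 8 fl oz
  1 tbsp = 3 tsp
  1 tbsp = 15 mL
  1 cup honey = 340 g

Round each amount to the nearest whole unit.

applesauce: 68 mL; cake flour: 1502 g; cornstarch: 34 tbsp; heavy cream: 809 g; honey: 13 tbsp; whole-barley flour: 964 g

Scaling factor: 51/15 = 17/5 = 3.4.
applesauce: (1 tbsp + 1 tsp = 4/3 tbsp) × 17/5 × 15 mL/tbsp = 68 mL
cake flour: (3 cup + 14 tbsp = 3.875 cup) × 17/5 × 114 g/cup ≈ 1502 g
cornstarch: 10 tbsp × 17/5 = 34 tbsp
heavy cream: 8 fl oz × 17/5 ÷ 8 fl oz/cup × 238 g/cup ≈ 809 g
honey: 80 g × 17/5 ÷ 340 g/cup × 16 tbsp/cup ≈ 13 tbsp
whole-barley flour: 10 oz × 17/5 × 28.35 g/oz ≈ 964 g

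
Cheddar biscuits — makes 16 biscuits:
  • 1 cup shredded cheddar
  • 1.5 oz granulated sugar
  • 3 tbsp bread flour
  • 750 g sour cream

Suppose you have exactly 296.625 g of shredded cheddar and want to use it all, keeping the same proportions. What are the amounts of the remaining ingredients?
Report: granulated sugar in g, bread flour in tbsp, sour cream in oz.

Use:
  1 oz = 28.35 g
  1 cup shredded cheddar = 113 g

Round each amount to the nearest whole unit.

granulated sugar: 112 g; bread flour: 8 tbsp; sour cream: 69 oz

The original recipe has 113 g of shredded cheddar, so the scaling factor is 296.625 ÷ 113 = 21/8 = 2.625.
granulated sugar: 1.5 oz × 21/8 × 28.35 g/oz ≈ 112 g
bread flour: 3 tbsp × 21/8 ≈ 8 tbsp
sour cream: 750 g × 21/8 ÷ 28.35 g/oz ≈ 69 oz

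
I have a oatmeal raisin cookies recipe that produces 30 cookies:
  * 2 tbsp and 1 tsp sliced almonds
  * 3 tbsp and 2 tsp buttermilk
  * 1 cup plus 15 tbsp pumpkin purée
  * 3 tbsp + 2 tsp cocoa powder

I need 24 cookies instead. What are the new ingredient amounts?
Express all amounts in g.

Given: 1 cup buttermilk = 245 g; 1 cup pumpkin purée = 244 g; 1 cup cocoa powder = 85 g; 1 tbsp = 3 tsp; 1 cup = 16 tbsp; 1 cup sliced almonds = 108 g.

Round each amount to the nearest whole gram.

sliced almonds: 13 g; buttermilk: 45 g; pumpkin purée: 378 g; cocoa powder: 16 g

Scaling factor: 24/30 = 4/5 = 0.8.
sliced almonds: (2 tbsp + 1 tsp = 7/3 tbsp) × 4/5 ÷ 16 tbsp/cup × 108 g/cup ≈ 13 g
buttermilk: (3 tbsp + 2 tsp = 11/3 tbsp) × 4/5 ÷ 16 tbsp/cup × 245 g/cup ≈ 45 g
pumpkin purée: (1 cup + 15 tbsp = 1.9375 cup) × 4/5 × 244 g/cup ≈ 378 g
cocoa powder: (3 tbsp + 2 tsp = 11/3 tbsp) × 4/5 ÷ 16 tbsp/cup × 85 g/cup ≈ 16 g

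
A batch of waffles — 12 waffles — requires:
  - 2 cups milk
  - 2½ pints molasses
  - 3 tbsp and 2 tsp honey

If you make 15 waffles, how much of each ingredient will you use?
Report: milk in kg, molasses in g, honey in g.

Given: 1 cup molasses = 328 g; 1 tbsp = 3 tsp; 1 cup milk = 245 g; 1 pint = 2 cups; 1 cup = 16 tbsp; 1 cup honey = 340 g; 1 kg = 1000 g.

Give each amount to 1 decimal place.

Scaling factor: 15/12 = 5/4 = 1.25.
milk: 2 cup × 5/4 × 245 g/cup ÷ 1000 g/kg ≈ 0.6 kg
molasses: 2.5 pint × 5/4 × 2 cup/pint × 328 g/cup = 2050.0 g
honey: (3 tbsp + 2 tsp = 11/3 tbsp) × 5/4 ÷ 16 tbsp/cup × 340 g/cup ≈ 97.4 g

milk: 0.6 kg; molasses: 2050.0 g; honey: 97.4 g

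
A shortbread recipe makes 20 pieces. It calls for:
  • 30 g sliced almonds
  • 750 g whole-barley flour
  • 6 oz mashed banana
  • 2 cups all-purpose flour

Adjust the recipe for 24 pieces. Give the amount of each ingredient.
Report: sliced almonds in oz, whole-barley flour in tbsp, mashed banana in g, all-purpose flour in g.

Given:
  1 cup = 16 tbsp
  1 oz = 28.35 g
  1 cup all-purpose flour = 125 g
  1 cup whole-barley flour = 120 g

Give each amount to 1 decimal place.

sliced almonds: 1.3 oz; whole-barley flour: 120.0 tbsp; mashed banana: 204.1 g; all-purpose flour: 300.0 g

Scaling factor: 24/20 = 6/5 = 1.2.
sliced almonds: 30 g × 6/5 ÷ 28.35 g/oz ≈ 1.3 oz
whole-barley flour: 750 g × 6/5 ÷ 120 g/cup × 16 tbsp/cup = 120.0 tbsp
mashed banana: 6 oz × 6/5 × 28.35 g/oz ≈ 204.1 g
all-purpose flour: 2 cup × 6/5 × 125 g/cup = 300.0 g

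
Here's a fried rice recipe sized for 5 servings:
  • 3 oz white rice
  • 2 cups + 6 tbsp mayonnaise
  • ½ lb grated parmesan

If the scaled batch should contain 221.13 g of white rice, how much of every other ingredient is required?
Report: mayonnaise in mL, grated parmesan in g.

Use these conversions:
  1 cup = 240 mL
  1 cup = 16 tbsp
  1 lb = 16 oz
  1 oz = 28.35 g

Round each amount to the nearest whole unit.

mayonnaise: 1482 mL; grated parmesan: 590 g

The original recipe has 85.05 g of white rice, so the scaling factor is 221.13 ÷ 85.05 = 13/5 = 2.6.
mayonnaise: (2 cup + 6 tbsp = 2.375 cup) × 13/5 × 240 mL/cup = 1482 mL
grated parmesan: 0.5 lb × 13/5 × 16 oz/lb × 28.35 g/oz ≈ 590 g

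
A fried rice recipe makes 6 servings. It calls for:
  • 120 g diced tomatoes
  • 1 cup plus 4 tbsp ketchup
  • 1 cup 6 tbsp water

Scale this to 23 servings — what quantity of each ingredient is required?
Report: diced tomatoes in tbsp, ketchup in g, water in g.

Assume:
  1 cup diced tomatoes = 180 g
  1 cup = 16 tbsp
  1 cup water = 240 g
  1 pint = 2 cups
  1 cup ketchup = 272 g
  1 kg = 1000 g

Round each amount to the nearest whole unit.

Scaling factor: 23/6.
diced tomatoes: 120 g × 23/6 ÷ 180 g/cup × 16 tbsp/cup ≈ 41 tbsp
ketchup: (1 cup + 4 tbsp = 1.25 cup) × 23/6 × 272 g/cup ≈ 1303 g
water: (1 cup + 6 tbsp = 1.375 cup) × 23/6 × 240 g/cup = 1265 g

diced tomatoes: 41 tbsp; ketchup: 1303 g; water: 1265 g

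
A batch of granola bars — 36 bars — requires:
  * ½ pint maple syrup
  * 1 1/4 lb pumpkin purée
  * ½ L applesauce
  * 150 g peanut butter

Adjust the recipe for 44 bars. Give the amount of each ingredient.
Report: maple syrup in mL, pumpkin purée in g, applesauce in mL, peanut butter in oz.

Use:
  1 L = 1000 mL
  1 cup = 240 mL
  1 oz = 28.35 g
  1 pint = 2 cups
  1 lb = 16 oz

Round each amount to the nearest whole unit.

Scaling factor: 44/36 = 11/9.
maple syrup: 0.5 pint × 11/9 × 2 cup/pint × 240 mL/cup ≈ 293 mL
pumpkin purée: 1.25 lb × 11/9 × 16 oz/lb × 28.35 g/oz = 693 g
applesauce: 0.5 L × 11/9 × 1000 mL/L ≈ 611 mL
peanut butter: 150 g × 11/9 ÷ 28.35 g/oz ≈ 6 oz

maple syrup: 293 mL; pumpkin purée: 693 g; applesauce: 611 mL; peanut butter: 6 oz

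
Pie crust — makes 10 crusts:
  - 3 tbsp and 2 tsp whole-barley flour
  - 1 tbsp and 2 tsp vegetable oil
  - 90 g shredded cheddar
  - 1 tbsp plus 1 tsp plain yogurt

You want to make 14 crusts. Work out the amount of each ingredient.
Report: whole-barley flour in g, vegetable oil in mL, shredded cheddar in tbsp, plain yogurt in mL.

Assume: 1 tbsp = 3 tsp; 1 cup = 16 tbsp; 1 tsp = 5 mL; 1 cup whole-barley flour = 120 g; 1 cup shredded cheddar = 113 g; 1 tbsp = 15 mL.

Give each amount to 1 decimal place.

whole-barley flour: 38.5 g; vegetable oil: 35.0 mL; shredded cheddar: 17.8 tbsp; plain yogurt: 28.0 mL

Scaling factor: 14/10 = 7/5 = 1.4.
whole-barley flour: (3 tbsp + 2 tsp = 11/3 tbsp) × 7/5 ÷ 16 tbsp/cup × 120 g/cup = 38.5 g
vegetable oil: (1 tbsp + 2 tsp = 5/3 tbsp) × 7/5 × 15 mL/tbsp = 35.0 mL
shredded cheddar: 90 g × 7/5 ÷ 113 g/cup × 16 tbsp/cup ≈ 17.8 tbsp
plain yogurt: (1 tbsp + 1 tsp = 4/3 tbsp) × 7/5 × 15 mL/tbsp = 28.0 mL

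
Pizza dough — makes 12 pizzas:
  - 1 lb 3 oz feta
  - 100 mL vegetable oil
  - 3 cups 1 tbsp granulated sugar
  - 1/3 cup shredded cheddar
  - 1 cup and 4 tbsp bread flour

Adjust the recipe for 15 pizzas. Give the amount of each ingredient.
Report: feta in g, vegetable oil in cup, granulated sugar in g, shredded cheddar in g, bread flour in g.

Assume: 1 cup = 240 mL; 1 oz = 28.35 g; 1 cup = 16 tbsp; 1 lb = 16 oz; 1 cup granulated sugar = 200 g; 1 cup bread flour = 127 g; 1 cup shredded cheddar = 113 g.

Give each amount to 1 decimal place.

Scaling factor: 15/12 = 5/4 = 1.25.
feta: (1 lb + 3 oz = 1.1875 lb) × 5/4 × 16 oz/lb × 28.35 g/oz ≈ 673.3 g
vegetable oil: 100 mL × 5/4 ÷ 240 mL/cup ≈ 0.5 cup
granulated sugar: (3 cup + 1 tbsp = 3.0625 cup) × 5/4 × 200 g/cup ≈ 765.6 g
shredded cheddar: 1/3 cup × 5/4 × 113 g/cup ≈ 47.1 g
bread flour: (1 cup + 4 tbsp = 1.25 cup) × 5/4 × 127 g/cup ≈ 198.4 g

feta: 673.3 g; vegetable oil: 0.5 cup; granulated sugar: 765.6 g; shredded cheddar: 47.1 g; bread flour: 198.4 g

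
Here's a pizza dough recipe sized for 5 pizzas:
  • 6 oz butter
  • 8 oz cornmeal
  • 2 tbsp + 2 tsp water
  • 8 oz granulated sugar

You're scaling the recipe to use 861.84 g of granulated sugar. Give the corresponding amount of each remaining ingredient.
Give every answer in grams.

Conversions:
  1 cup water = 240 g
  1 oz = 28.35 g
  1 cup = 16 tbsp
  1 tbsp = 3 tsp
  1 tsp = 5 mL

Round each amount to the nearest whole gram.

butter: 646 g; cornmeal: 862 g; water: 152 g

The original recipe has 226.8 g of granulated sugar, so the scaling factor is 861.84 ÷ 226.8 = 19/5 = 3.8.
butter: 6 oz × 19/5 × 28.35 g/oz ≈ 646 g
cornmeal: 8 oz × 19/5 × 28.35 g/oz ≈ 862 g
water: (2 tbsp + 2 tsp = 8/3 tbsp) × 19/5 ÷ 16 tbsp/cup × 240 g/cup = 152 g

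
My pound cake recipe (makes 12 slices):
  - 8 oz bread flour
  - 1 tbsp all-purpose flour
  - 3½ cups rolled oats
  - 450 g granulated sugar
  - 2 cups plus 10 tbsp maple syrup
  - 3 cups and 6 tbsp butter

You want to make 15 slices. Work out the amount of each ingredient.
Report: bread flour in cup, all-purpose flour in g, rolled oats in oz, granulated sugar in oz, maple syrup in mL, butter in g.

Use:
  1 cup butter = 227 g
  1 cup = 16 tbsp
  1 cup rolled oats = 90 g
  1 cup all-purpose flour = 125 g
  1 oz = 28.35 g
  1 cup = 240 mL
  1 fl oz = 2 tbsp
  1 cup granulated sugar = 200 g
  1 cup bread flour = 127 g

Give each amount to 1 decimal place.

Scaling factor: 15/12 = 5/4 = 1.25.
bread flour: 8 oz × 5/4 × 28.35 g/oz ÷ 127 g/cup ≈ 2.2 cup
all-purpose flour: 1 tbsp × 5/4 ÷ 16 tbsp/cup × 125 g/cup ≈ 9.8 g
rolled oats: 3.5 cup × 5/4 × 90 g/cup ÷ 28.35 g/oz ≈ 13.9 oz
granulated sugar: 450 g × 5/4 ÷ 28.35 g/oz ≈ 19.8 oz
maple syrup: (2 cup + 10 tbsp = 2.625 cup) × 5/4 × 240 mL/cup = 787.5 mL
butter: (3 cup + 6 tbsp = 3.375 cup) × 5/4 × 227 g/cup ≈ 957.7 g

bread flour: 2.2 cup; all-purpose flour: 9.8 g; rolled oats: 13.9 oz; granulated sugar: 19.8 oz; maple syrup: 787.5 mL; butter: 957.7 g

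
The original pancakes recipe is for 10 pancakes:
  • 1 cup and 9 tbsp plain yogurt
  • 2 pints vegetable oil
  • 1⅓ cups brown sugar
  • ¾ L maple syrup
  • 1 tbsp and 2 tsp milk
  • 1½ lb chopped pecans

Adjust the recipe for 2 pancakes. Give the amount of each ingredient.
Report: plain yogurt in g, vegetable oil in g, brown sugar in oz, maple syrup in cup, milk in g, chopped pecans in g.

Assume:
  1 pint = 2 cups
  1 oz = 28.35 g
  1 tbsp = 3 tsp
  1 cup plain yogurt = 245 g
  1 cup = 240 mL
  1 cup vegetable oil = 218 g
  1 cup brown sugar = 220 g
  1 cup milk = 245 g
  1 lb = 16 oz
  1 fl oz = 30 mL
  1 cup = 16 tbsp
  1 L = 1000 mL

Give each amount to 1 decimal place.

plain yogurt: 76.6 g; vegetable oil: 174.4 g; brown sugar: 2.1 oz; maple syrup: 0.6 cup; milk: 5.1 g; chopped pecans: 136.1 g

Scaling factor: 2/10 = 1/5 = 0.2.
plain yogurt: (1 cup + 9 tbsp = 1.5625 cup) × 1/5 × 245 g/cup ≈ 76.6 g
vegetable oil: 2 pint × 1/5 × 2 cup/pint × 218 g/cup = 174.4 g
brown sugar: 4/3 cup × 1/5 × 220 g/cup ÷ 28.35 g/oz ≈ 2.1 oz
maple syrup: 0.75 L × 1/5 × 1000 mL/L ÷ 240 mL/cup ≈ 0.6 cup
milk: (1 tbsp + 2 tsp = 5/3 tbsp) × 1/5 ÷ 16 tbsp/cup × 245 g/cup ≈ 5.1 g
chopped pecans: 1.5 lb × 1/5 × 16 oz/lb × 28.35 g/oz ≈ 136.1 g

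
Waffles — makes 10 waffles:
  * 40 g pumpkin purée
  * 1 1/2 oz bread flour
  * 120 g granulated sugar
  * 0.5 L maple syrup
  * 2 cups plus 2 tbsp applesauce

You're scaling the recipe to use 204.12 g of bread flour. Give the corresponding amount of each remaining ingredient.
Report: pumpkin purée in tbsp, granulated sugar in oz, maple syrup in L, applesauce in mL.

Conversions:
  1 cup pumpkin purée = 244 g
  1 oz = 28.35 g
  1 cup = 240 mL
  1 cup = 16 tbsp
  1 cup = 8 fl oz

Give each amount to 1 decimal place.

The original recipe has 42.525 g of bread flour, so the scaling factor is 204.12 ÷ 42.525 = 24/5 = 4.8.
pumpkin purée: 40 g × 24/5 ÷ 244 g/cup × 16 tbsp/cup ≈ 12.6 tbsp
granulated sugar: 120 g × 24/5 ÷ 28.35 g/oz ≈ 20.3 oz
maple syrup: 0.5 L × 24/5 = 2.4 L
applesauce: (2 cup + 2 tbsp = 2.125 cup) × 24/5 × 240 mL/cup = 2448.0 mL

pumpkin purée: 12.6 tbsp; granulated sugar: 20.3 oz; maple syrup: 2.4 L; applesauce: 2448.0 mL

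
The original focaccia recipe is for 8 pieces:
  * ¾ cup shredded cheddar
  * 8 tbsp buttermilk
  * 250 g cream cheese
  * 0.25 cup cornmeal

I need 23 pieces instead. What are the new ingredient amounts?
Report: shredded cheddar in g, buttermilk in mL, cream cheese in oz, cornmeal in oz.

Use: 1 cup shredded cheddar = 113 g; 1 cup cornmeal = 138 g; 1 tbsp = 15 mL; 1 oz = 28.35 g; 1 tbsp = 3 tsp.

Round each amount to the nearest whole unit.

shredded cheddar: 244 g; buttermilk: 345 mL; cream cheese: 25 oz; cornmeal: 3 oz

Scaling factor: 23/8 = 2.875.
shredded cheddar: 0.75 cup × 23/8 × 113 g/cup ≈ 244 g
buttermilk: 8 tbsp × 23/8 × 15 mL/tbsp = 345 mL
cream cheese: 250 g × 23/8 ÷ 28.35 g/oz ≈ 25 oz
cornmeal: 0.25 cup × 23/8 × 138 g/cup ÷ 28.35 g/oz ≈ 3 oz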